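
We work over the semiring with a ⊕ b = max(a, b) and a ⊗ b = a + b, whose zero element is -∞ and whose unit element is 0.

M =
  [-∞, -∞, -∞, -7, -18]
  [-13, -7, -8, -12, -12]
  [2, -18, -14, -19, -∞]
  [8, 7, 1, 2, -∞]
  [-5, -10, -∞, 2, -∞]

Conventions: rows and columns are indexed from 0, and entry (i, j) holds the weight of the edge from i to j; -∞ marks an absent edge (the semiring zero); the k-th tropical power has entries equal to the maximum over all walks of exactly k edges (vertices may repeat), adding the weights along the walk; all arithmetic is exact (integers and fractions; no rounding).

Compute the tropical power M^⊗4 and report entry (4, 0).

M^⊗2:
  [1, 0, -6, -5, -∞]
  [-4, -5, -11, -10, -19]
  [-11, -12, -18, -5, -16]
  [10, 9, 3, 4, -5]
  [10, 9, 3, 4, -22]
M^⊗3:
  [3, 2, -4, -3, -12]
  [-2, -3, -9, -8, -17]
  [3, 2, -4, -3, -24]
  [12, 11, 5, 6, -3]
  [12, 11, 5, 6, -3]
M^⊗4:
  [5, 4, -2, -1, -10]
  [0, -1, -7, -6, -15]
  [5, 4, -2, -1, -10]
  [14, 13, 7, 8, -1]
  [14, 13, 7, 8, -1]
Key observation: the optimum is the walk 4->3->3->3->0, with weight 2 + 2 + 2 + 8 = 14.
Optimal value attained by: walk 4->3->3->3->0.
Answer: (M^⊗4)[4][0] = 14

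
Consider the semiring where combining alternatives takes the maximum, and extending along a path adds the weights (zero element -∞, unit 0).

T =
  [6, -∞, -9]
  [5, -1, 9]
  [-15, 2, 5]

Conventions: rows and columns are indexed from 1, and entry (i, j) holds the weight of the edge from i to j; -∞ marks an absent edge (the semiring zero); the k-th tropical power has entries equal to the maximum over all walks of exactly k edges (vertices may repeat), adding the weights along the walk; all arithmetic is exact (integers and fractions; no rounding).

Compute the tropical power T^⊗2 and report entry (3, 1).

T^⊗2:
  [12, -7, -3]
  [11, 11, 14]
  [7, 7, 11]
Key observation: the optimum is the walk 3->2->1, with weight 2 + 5 = 7.
Optimal value attained by: walk 3->2->1.
Answer: (T^⊗2)[3][1] = 7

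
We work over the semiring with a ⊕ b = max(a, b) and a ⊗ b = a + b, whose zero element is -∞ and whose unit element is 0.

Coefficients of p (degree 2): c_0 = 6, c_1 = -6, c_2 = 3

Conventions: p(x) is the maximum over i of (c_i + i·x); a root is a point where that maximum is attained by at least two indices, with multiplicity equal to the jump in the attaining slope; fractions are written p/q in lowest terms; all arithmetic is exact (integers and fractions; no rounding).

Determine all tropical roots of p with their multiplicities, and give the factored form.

hull edge (i=0, c=6) to (i=2, c=3): slope -3/2, span 2
Factored form: p(x) = 3 ⊗ (x ⊕ 3/2) ⊗ (x ⊕ 3/2)
Answer: roots = 3/2 (mult 2)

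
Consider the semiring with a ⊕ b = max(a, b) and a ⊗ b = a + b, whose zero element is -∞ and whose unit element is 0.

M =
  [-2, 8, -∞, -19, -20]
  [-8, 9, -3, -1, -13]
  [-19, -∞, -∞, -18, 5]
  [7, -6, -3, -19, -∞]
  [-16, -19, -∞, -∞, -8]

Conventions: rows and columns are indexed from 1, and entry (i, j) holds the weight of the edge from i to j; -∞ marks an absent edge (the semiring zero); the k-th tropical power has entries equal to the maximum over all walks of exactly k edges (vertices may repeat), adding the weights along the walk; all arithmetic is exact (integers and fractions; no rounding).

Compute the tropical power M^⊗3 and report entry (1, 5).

M^⊗2:
  [0, 17, 5, 7, -5]
  [6, 18, 6, 8, 2]
  [-11, -11, -21, -37, -3]
  [5, 15, -9, -7, 2]
  [-18, -8, -22, -20, -16]
M^⊗3:
  [14, 26, 14, 16, 10]
  [15, 27, 15, 17, 11]
  [-13, -2, -14, -12, -11]
  [7, 24, 12, 14, 2]
  [-13, 1, -11, -9, -17]
Key observation: the optimum is the walk 1->2->3->5, with weight 8 + (-3) + 5 = 10.
Optimal value attained by: walk 1->2->3->5.
Answer: (M^⊗3)[1][5] = 10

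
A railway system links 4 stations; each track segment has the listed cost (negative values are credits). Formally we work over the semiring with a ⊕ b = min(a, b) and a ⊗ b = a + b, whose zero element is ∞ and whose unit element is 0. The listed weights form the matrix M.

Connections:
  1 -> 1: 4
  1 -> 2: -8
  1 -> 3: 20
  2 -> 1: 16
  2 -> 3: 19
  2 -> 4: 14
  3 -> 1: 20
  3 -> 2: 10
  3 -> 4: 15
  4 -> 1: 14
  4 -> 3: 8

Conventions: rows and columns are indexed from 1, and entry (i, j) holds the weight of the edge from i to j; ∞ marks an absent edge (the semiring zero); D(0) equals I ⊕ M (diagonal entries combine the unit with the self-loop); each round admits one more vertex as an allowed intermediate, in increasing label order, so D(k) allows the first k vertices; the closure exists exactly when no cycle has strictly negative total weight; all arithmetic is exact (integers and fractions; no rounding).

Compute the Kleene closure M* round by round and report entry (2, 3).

D(0):
  [0, -8, 20, ∞]
  [16, 0, 19, 14]
  [20, 10, 0, 15]
  [14, ∞, 8, 0]
D(1):
  [0, -8, 20, ∞]
  [16, 0, 19, 14]
  [20, 10, 0, 15]
  [14, 6, 8, 0]
D(2):
  [0, -8, 11, 6]
  [16, 0, 19, 14]
  [20, 10, 0, 15]
  [14, 6, 8, 0]
D(3):
  [0, -8, 11, 6]
  [16, 0, 19, 14]
  [20, 10, 0, 15]
  [14, 6, 8, 0]
D(4):
  [0, -8, 11, 6]
  [16, 0, 19, 14]
  [20, 10, 0, 15]
  [14, 6, 8, 0]
Answer: M*[2][3] = 19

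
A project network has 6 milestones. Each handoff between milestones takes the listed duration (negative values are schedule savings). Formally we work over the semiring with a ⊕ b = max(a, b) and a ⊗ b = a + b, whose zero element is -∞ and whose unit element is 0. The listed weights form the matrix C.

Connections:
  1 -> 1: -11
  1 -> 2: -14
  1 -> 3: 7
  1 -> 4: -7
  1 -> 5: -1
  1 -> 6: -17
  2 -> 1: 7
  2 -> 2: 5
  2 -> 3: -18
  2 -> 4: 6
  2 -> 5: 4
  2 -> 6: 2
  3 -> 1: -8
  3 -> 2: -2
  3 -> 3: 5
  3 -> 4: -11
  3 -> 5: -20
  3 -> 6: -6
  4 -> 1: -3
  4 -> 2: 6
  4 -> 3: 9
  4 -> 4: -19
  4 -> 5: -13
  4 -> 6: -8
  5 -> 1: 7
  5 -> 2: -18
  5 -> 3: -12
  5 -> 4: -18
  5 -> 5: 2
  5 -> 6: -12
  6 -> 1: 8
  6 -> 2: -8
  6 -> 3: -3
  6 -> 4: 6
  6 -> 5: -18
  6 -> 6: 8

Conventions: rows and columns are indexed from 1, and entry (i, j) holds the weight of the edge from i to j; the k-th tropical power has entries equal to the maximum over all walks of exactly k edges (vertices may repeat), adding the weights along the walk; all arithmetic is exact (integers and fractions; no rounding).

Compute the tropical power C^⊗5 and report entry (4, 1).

C^⊗2:
  [6, 5, 12, -4, 1, 1]
  [12, 12, 15, 11, 9, 10]
  [5, 3, 10, 4, 2, 2]
  [13, 11, 14, 12, 10, 8]
  [9, -7, 14, 0, 6, -4]
  [16, 12, 15, 14, 7, 16]
C^⊗3:
  [12, 10, 17, 11, 9, 9]
  [19, 17, 20, 18, 16, 18]
  [10, 10, 15, 9, 7, 10]
  [18, 18, 21, 17, 15, 16]
  [13, 12, 19, 3, 8, 8]
  [24, 20, 23, 22, 16, 24]
C^⊗4:
  [17, 17, 22, 16, 14, 17]
  [26, 24, 27, 24, 21, 26]
  [18, 15, 20, 16, 14, 18]
  [25, 23, 26, 24, 22, 24]
  [19, 17, 24, 18, 16, 16]
  [32, 28, 31, 30, 24, 32]
C^⊗5:
  [25, 22, 27, 23, 21, 25]
  [34, 30, 33, 32, 28, 34]
  [26, 22, 25, 24, 19, 26]
  [32, 30, 33, 30, 27, 32]
  [24, 24, 29, 23, 21, 24]
  [40, 36, 39, 38, 32, 40]
Key observation: the optimum is the walk 4->2->6->6->6->1, with weight 6 + 2 + 8 + 8 + 8 = 32.
Optimal value attained by: walk 4->2->6->6->6->1.
Answer: (C^⊗5)[4][1] = 32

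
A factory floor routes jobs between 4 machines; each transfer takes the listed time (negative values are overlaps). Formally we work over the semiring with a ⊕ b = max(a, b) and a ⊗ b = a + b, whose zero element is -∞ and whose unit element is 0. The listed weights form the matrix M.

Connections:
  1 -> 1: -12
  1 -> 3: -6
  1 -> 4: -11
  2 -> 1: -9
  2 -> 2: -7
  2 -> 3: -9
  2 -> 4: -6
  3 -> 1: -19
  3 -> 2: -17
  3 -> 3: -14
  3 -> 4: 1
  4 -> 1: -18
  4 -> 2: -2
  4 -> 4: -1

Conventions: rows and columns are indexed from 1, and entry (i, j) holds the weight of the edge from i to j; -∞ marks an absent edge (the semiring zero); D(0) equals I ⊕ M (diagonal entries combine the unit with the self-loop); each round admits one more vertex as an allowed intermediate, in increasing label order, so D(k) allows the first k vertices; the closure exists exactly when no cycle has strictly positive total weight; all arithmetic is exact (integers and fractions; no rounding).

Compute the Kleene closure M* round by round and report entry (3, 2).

D(0):
  [0, -∞, -6, -11]
  [-9, 0, -9, -6]
  [-19, -17, 0, 1]
  [-18, -2, -∞, 0]
D(1):
  [0, -∞, -6, -11]
  [-9, 0, -9, -6]
  [-19, -17, 0, 1]
  [-18, -2, -24, 0]
D(2):
  [0, -∞, -6, -11]
  [-9, 0, -9, -6]
  [-19, -17, 0, 1]
  [-11, -2, -11, 0]
D(3):
  [0, -23, -6, -5]
  [-9, 0, -9, -6]
  [-19, -17, 0, 1]
  [-11, -2, -11, 0]
D(4):
  [0, -7, -6, -5]
  [-9, 0, -9, -6]
  [-10, -1, 0, 1]
  [-11, -2, -11, 0]
Answer: M*[3][2] = -1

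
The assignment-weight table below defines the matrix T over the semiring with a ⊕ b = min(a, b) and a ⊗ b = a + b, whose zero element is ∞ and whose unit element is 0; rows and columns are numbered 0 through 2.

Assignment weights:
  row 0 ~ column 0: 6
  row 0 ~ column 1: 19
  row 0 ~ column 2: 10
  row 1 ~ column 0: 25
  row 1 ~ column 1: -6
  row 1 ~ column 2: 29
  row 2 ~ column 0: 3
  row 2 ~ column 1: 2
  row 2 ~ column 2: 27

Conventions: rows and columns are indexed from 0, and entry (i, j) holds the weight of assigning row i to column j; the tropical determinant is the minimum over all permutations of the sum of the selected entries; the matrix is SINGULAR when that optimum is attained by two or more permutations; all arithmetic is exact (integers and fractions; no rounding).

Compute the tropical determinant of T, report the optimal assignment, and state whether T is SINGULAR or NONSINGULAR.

σ = (0, 1, 2): 6 + (-6) + 27 = 27
σ = (0, 2, 1): 6 + 29 + 2 = 37
σ = (1, 0, 2): 19 + 25 + 27 = 71
σ = (1, 2, 0): 19 + 29 + 3 = 51
σ = (2, 0, 1): 10 + 25 + 2 = 37
σ = (2, 1, 0): 10 + (-6) + 3 = 7
Optimal value attained by: σ = (2, 1, 0).
Answer: det⊕(T) = 7; verdict: NONSINGULAR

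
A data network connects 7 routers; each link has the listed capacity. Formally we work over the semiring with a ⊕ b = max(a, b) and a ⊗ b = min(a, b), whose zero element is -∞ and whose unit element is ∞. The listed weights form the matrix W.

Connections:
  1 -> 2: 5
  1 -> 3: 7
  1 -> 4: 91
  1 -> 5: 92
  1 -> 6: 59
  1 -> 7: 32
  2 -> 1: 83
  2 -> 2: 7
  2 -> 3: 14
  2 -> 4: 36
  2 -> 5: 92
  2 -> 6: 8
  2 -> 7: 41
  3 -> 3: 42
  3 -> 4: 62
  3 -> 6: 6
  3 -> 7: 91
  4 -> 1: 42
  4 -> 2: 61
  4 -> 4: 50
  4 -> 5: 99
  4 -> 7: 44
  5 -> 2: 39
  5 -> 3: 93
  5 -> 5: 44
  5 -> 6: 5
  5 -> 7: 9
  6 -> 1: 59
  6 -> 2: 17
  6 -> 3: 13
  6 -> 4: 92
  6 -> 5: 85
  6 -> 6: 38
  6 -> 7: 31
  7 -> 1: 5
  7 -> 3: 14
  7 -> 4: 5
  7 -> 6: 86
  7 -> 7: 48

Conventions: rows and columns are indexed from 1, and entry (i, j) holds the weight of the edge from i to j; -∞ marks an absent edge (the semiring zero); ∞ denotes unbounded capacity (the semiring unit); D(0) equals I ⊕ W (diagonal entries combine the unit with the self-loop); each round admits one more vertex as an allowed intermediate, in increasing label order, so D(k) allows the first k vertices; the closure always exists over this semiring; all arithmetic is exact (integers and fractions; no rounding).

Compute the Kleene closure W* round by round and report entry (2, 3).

D(0):
  [∞, 5, 7, 91, 92, 59, 32]
  [83, ∞, 14, 36, 92, 8, 41]
  [-∞, -∞, ∞, 62, -∞, 6, 91]
  [42, 61, -∞, ∞, 99, -∞, 44]
  [-∞, 39, 93, -∞, ∞, 5, 9]
  [59, 17, 13, 92, 85, ∞, 31]
  [5, -∞, 14, 5, -∞, 86, ∞]
D(1):
  [∞, 5, 7, 91, 92, 59, 32]
  [83, ∞, 14, 83, 92, 59, 41]
  [-∞, -∞, ∞, 62, -∞, 6, 91]
  [42, 61, 7, ∞, 99, 42, 44]
  [-∞, 39, 93, -∞, ∞, 5, 9]
  [59, 17, 13, 92, 85, ∞, 32]
  [5, 5, 14, 5, 5, 86, ∞]
D(2):
  [∞, 5, 7, 91, 92, 59, 32]
  [83, ∞, 14, 83, 92, 59, 41]
  [-∞, -∞, ∞, 62, -∞, 6, 91]
  [61, 61, 14, ∞, 99, 59, 44]
  [39, 39, 93, 39, ∞, 39, 39]
  [59, 17, 14, 92, 85, ∞, 32]
  [5, 5, 14, 5, 5, 86, ∞]
D(3):
  [∞, 5, 7, 91, 92, 59, 32]
  [83, ∞, 14, 83, 92, 59, 41]
  [-∞, -∞, ∞, 62, -∞, 6, 91]
  [61, 61, 14, ∞, 99, 59, 44]
  [39, 39, 93, 62, ∞, 39, 91]
  [59, 17, 14, 92, 85, ∞, 32]
  [5, 5, 14, 14, 5, 86, ∞]
D(4):
  [∞, 61, 14, 91, 92, 59, 44]
  [83, ∞, 14, 83, 92, 59, 44]
  [61, 61, ∞, 62, 62, 59, 91]
  [61, 61, 14, ∞, 99, 59, 44]
  [61, 61, 93, 62, ∞, 59, 91]
  [61, 61, 14, 92, 92, ∞, 44]
  [14, 14, 14, 14, 14, 86, ∞]
D(5):
  [∞, 61, 92, 91, 92, 59, 91]
  [83, ∞, 92, 83, 92, 59, 91]
  [61, 61, ∞, 62, 62, 59, 91]
  [61, 61, 93, ∞, 99, 59, 91]
  [61, 61, 93, 62, ∞, 59, 91]
  [61, 61, 92, 92, 92, ∞, 91]
  [14, 14, 14, 14, 14, 86, ∞]
D(6):
  [∞, 61, 92, 91, 92, 59, 91]
  [83, ∞, 92, 83, 92, 59, 91]
  [61, 61, ∞, 62, 62, 59, 91]
  [61, 61, 93, ∞, 99, 59, 91]
  [61, 61, 93, 62, ∞, 59, 91]
  [61, 61, 92, 92, 92, ∞, 91]
  [61, 61, 86, 86, 86, 86, ∞]
D(7):
  [∞, 61, 92, 91, 92, 86, 91]
  [83, ∞, 92, 86, 92, 86, 91]
  [61, 61, ∞, 86, 86, 86, 91]
  [61, 61, 93, ∞, 99, 86, 91]
  [61, 61, 93, 86, ∞, 86, 91]
  [61, 61, 92, 92, 92, ∞, 91]
  [61, 61, 86, 86, 86, 86, ∞]
Answer: W*[2][3] = 92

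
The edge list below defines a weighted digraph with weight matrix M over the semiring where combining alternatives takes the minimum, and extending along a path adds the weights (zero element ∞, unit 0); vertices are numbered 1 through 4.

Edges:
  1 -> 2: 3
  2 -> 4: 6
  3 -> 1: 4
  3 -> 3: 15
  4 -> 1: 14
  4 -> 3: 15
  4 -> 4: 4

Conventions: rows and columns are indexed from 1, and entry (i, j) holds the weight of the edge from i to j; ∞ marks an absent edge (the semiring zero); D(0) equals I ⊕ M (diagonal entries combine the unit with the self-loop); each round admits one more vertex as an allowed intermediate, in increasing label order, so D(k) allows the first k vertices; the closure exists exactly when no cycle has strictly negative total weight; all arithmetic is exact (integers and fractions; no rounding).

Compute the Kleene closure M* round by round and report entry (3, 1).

D(0):
  [0, 3, ∞, ∞]
  [∞, 0, ∞, 6]
  [4, ∞, 0, ∞]
  [14, ∞, 15, 0]
D(1):
  [0, 3, ∞, ∞]
  [∞, 0, ∞, 6]
  [4, 7, 0, ∞]
  [14, 17, 15, 0]
D(2):
  [0, 3, ∞, 9]
  [∞, 0, ∞, 6]
  [4, 7, 0, 13]
  [14, 17, 15, 0]
D(3):
  [0, 3, ∞, 9]
  [∞, 0, ∞, 6]
  [4, 7, 0, 13]
  [14, 17, 15, 0]
D(4):
  [0, 3, 24, 9]
  [20, 0, 21, 6]
  [4, 7, 0, 13]
  [14, 17, 15, 0]
Answer: M*[3][1] = 4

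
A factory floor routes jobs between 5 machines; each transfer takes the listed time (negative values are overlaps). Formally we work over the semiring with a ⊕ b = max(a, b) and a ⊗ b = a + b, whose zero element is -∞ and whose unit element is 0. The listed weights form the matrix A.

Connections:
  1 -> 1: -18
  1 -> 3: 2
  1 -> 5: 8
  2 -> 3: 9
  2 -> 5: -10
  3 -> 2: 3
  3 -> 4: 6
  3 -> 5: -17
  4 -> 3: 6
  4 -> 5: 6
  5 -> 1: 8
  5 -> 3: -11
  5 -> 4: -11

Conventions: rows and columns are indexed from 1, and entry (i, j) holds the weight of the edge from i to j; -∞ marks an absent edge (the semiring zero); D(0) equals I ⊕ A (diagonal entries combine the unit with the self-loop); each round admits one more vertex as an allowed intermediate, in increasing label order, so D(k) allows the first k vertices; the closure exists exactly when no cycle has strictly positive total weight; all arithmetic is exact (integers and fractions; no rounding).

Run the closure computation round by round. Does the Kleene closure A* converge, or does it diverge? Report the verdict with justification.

D(0):
  [0, -∞, 2, -∞, 8]
  [-∞, 0, 9, -∞, -10]
  [-∞, 3, 0, 6, -17]
  [-∞, -∞, 6, 0, 6]
  [8, -∞, -11, -11, 0]
Detection: at round 1, diagonal entry (5, 5) turns strictly positive.
Key observation: the cycle 5->1->5 has total weight 8 + 8, which is strictly positive.
Answer: DIVERGES — positive cycle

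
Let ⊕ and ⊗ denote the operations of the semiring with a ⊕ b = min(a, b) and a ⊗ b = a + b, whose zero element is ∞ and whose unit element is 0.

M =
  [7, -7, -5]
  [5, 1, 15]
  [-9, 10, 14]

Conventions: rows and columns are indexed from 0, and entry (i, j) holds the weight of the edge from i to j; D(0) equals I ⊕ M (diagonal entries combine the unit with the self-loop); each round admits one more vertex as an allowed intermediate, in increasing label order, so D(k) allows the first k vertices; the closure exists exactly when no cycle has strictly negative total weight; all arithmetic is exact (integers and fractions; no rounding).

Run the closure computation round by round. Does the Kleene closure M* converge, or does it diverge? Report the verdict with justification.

D(0):
  [0, -7, -5]
  [5, 0, 15]
  [-9, 10, 0]
Detection: at round 1, diagonal entry (1, 1) turns strictly negative.
Key observation: the cycle 1->0->1 has total weight 5 + (-7), which is strictly negative.
Answer: DIVERGES — negative cycle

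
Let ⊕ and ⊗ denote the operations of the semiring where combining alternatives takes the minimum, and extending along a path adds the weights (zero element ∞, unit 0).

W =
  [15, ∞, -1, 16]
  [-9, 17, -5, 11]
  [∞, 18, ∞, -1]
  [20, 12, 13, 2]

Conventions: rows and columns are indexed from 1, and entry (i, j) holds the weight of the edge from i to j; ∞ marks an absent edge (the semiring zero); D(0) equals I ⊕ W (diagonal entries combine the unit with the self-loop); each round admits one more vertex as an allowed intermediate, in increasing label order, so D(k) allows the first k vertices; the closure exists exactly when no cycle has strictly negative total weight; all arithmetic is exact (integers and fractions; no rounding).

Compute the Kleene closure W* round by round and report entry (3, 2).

D(0):
  [0, ∞, -1, 16]
  [-9, 0, -5, 11]
  [∞, 18, 0, -1]
  [20, 12, 13, 0]
D(1):
  [0, ∞, -1, 16]
  [-9, 0, -10, 7]
  [∞, 18, 0, -1]
  [20, 12, 13, 0]
D(2):
  [0, ∞, -1, 16]
  [-9, 0, -10, 7]
  [9, 18, 0, -1]
  [3, 12, 2, 0]
D(3):
  [0, 17, -1, -2]
  [-9, 0, -10, -11]
  [9, 18, 0, -1]
  [3, 12, 2, 0]
D(4):
  [0, 10, -1, -2]
  [-9, 0, -10, -11]
  [2, 11, 0, -1]
  [3, 12, 2, 0]
Answer: W*[3][2] = 11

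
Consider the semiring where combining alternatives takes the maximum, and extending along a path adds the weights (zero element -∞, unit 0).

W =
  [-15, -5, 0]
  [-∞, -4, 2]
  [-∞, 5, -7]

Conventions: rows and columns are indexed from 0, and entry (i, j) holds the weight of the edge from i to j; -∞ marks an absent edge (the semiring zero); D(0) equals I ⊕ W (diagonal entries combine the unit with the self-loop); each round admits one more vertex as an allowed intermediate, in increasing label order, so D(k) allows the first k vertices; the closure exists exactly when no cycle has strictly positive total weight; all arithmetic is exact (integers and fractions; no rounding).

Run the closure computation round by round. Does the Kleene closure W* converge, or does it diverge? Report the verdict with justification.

D(0):
  [0, -5, 0]
  [-∞, 0, 2]
  [-∞, 5, 0]
D(1):
  [0, -5, 0]
  [-∞, 0, 2]
  [-∞, 5, 0]
Detection: at round 2, diagonal entry (2, 2) turns strictly positive.
Key observation: the cycle 2->1->2 has total weight 5 + 2, which is strictly positive.
Answer: DIVERGES — positive cycle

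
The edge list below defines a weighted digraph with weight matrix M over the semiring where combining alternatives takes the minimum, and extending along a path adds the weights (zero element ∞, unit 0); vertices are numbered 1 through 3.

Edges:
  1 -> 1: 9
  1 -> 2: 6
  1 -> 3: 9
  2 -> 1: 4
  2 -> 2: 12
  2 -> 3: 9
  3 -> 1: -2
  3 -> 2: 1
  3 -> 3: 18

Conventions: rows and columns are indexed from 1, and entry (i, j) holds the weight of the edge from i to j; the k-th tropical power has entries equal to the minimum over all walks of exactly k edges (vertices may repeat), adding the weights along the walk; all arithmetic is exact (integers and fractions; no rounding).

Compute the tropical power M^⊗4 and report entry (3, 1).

M^⊗2:
  [7, 10, 15]
  [7, 10, 13]
  [5, 4, 7]
M^⊗3:
  [13, 13, 16]
  [11, 13, 16]
  [5, 8, 13]
M^⊗4:
  [14, 17, 22]
  [14, 17, 20]
  [11, 11, 14]
Key observation: the optimum is the walk 3->1->2->3->1, with weight (-2) + 6 + 9 + (-2) = 11.
Optimal value attained by: walk 3->1->2->3->1.
Answer: (M^⊗4)[3][1] = 11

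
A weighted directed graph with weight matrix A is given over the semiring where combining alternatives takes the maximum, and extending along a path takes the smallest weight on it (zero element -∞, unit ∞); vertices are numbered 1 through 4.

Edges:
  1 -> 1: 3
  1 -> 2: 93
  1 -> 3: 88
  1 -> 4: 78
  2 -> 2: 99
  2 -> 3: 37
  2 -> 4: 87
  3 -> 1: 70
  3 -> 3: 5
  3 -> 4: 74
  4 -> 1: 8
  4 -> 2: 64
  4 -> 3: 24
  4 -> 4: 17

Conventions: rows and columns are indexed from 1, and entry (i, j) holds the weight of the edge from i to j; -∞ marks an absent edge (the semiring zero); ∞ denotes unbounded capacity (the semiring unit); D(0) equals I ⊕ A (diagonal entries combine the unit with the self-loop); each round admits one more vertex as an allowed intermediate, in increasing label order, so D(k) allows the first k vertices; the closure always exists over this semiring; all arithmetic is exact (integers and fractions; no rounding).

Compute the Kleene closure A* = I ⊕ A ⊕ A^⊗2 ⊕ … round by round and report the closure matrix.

D(0):
  [∞, 93, 88, 78]
  [-∞, ∞, 37, 87]
  [70, -∞, ∞, 74]
  [8, 64, 24, ∞]
D(1):
  [∞, 93, 88, 78]
  [-∞, ∞, 37, 87]
  [70, 70, ∞, 74]
  [8, 64, 24, ∞]
D(2):
  [∞, 93, 88, 87]
  [-∞, ∞, 37, 87]
  [70, 70, ∞, 74]
  [8, 64, 37, ∞]
D(3):
  [∞, 93, 88, 87]
  [37, ∞, 37, 87]
  [70, 70, ∞, 74]
  [37, 64, 37, ∞]
D(4):
  [∞, 93, 88, 87]
  [37, ∞, 37, 87]
  [70, 70, ∞, 74]
  [37, 64, 37, ∞]
Answer: A* = [[∞, 93, 88, 87], [37, ∞, 37, 87], [70, 70, ∞, 74], [37, 64, 37, ∞]]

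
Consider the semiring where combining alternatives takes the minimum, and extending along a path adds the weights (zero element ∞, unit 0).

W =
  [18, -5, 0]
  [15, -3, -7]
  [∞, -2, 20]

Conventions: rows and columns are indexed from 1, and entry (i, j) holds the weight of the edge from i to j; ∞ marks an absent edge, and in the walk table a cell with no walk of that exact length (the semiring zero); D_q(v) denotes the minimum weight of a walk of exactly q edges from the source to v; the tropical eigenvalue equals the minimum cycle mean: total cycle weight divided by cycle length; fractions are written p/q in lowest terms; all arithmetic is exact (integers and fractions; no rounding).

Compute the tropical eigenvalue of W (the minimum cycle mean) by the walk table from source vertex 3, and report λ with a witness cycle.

q=0: [∞, ∞, 0]
q=1: [∞, -2, 20]
q=2: [13, -5, -9]
q=3: [10, -11, -12]
Optimal cycle mean attained by: cycle 2->3->2, total (-7) + (-2), length 2.
Answer: λ = -9/2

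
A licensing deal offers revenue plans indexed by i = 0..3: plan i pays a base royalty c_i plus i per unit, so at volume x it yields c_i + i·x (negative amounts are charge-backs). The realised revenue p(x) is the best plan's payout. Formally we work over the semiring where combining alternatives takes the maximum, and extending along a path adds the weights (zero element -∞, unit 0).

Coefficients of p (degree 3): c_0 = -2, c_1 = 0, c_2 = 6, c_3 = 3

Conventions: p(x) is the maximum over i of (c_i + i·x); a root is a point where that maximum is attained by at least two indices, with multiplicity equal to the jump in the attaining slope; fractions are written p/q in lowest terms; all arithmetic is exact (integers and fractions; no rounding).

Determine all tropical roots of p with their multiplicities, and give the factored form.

hull edge (i=0, c=-2) to (i=2, c=6): slope 4, span 2
hull edge (i=2, c=6) to (i=3, c=3): slope -3, span 1
Factored form: p(x) = 3 ⊗ (x ⊕ (-4)) ⊗ (x ⊕ (-4)) ⊗ (x ⊕ 3)
Answer: roots = -4 (mult 2), 3 (mult 1)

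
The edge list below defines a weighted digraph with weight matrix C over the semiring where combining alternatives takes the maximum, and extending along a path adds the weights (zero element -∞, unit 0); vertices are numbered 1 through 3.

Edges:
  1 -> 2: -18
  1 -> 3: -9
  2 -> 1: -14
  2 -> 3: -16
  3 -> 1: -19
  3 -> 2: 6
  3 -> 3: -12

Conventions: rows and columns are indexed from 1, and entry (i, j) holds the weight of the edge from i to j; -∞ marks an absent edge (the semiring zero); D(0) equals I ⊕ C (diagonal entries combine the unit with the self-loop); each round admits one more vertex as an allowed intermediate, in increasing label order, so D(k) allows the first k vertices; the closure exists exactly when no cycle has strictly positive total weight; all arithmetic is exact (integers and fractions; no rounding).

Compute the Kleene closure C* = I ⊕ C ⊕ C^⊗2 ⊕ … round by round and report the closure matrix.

D(0):
  [0, -18, -9]
  [-14, 0, -16]
  [-19, 6, 0]
D(1):
  [0, -18, -9]
  [-14, 0, -16]
  [-19, 6, 0]
D(2):
  [0, -18, -9]
  [-14, 0, -16]
  [-8, 6, 0]
D(3):
  [0, -3, -9]
  [-14, 0, -16]
  [-8, 6, 0]
Answer: C* = [[0, -3, -9], [-14, 0, -16], [-8, 6, 0]]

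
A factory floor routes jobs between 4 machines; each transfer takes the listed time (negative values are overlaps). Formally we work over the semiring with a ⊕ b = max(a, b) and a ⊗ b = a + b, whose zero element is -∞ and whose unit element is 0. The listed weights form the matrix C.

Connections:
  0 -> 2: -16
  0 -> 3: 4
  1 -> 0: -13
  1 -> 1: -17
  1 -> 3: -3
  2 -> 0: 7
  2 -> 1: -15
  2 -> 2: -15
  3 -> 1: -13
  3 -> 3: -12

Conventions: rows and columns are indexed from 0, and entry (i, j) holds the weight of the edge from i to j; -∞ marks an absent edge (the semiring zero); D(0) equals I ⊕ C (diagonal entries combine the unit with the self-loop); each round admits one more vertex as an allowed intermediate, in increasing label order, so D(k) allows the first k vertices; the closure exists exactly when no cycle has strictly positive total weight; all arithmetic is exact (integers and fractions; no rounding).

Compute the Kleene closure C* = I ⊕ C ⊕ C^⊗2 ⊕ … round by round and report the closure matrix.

D(0):
  [0, -∞, -16, 4]
  [-13, 0, -∞, -3]
  [7, -15, 0, -∞]
  [-∞, -13, -∞, 0]
D(1):
  [0, -∞, -16, 4]
  [-13, 0, -29, -3]
  [7, -15, 0, 11]
  [-∞, -13, -∞, 0]
D(2):
  [0, -∞, -16, 4]
  [-13, 0, -29, -3]
  [7, -15, 0, 11]
  [-26, -13, -42, 0]
D(3):
  [0, -31, -16, 4]
  [-13, 0, -29, -3]
  [7, -15, 0, 11]
  [-26, -13, -42, 0]
D(4):
  [0, -9, -16, 4]
  [-13, 0, -29, -3]
  [7, -2, 0, 11]
  [-26, -13, -42, 0]
Answer: C* = [[0, -9, -16, 4], [-13, 0, -29, -3], [7, -2, 0, 11], [-26, -13, -42, 0]]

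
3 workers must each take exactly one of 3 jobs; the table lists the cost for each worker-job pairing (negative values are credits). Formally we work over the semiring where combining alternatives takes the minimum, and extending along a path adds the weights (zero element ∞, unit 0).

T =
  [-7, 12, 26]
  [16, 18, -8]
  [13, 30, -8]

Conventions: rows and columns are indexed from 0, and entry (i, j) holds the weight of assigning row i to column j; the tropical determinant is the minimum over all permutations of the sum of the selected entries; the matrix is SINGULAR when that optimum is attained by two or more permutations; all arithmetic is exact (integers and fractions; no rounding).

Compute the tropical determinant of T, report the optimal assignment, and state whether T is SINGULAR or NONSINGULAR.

σ = (0, 1, 2): (-7) + 18 + (-8) = 3
σ = (0, 2, 1): (-7) + (-8) + 30 = 15
σ = (1, 0, 2): 12 + 16 + (-8) = 20
σ = (1, 2, 0): 12 + (-8) + 13 = 17
σ = (2, 0, 1): 26 + 16 + 30 = 72
σ = (2, 1, 0): 26 + 18 + 13 = 57
Optimal value attained by: σ = (0, 1, 2).
Answer: det⊕(T) = 3; verdict: NONSINGULAR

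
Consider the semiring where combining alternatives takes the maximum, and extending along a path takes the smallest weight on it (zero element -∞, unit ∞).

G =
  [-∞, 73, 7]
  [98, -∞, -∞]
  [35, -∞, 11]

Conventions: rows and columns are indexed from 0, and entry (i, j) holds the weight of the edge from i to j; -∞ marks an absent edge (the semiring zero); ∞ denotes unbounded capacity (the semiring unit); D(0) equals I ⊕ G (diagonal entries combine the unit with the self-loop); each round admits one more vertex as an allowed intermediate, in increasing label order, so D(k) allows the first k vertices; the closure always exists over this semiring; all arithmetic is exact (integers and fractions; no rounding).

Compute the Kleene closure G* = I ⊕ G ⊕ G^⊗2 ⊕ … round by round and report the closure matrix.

D(0):
  [∞, 73, 7]
  [98, ∞, -∞]
  [35, -∞, ∞]
D(1):
  [∞, 73, 7]
  [98, ∞, 7]
  [35, 35, ∞]
D(2):
  [∞, 73, 7]
  [98, ∞, 7]
  [35, 35, ∞]
D(3):
  [∞, 73, 7]
  [98, ∞, 7]
  [35, 35, ∞]
Answer: G* = [[∞, 73, 7], [98, ∞, 7], [35, 35, ∞]]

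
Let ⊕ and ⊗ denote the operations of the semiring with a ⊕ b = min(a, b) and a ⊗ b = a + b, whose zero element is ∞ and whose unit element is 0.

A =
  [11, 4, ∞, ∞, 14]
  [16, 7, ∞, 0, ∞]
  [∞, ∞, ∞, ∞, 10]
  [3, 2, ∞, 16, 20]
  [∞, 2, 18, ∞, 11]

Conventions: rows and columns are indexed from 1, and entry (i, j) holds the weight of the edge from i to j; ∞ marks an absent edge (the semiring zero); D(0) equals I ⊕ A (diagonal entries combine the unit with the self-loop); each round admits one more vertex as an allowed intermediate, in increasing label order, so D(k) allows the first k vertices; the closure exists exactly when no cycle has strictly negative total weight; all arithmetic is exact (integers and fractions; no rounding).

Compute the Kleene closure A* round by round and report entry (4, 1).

D(0):
  [0, 4, ∞, ∞, 14]
  [16, 0, ∞, 0, ∞]
  [∞, ∞, 0, ∞, 10]
  [3, 2, ∞, 0, 20]
  [∞, 2, 18, ∞, 0]
D(1):
  [0, 4, ∞, ∞, 14]
  [16, 0, ∞, 0, 30]
  [∞, ∞, 0, ∞, 10]
  [3, 2, ∞, 0, 17]
  [∞, 2, 18, ∞, 0]
D(2):
  [0, 4, ∞, 4, 14]
  [16, 0, ∞, 0, 30]
  [∞, ∞, 0, ∞, 10]
  [3, 2, ∞, 0, 17]
  [18, 2, 18, 2, 0]
D(3):
  [0, 4, ∞, 4, 14]
  [16, 0, ∞, 0, 30]
  [∞, ∞, 0, ∞, 10]
  [3, 2, ∞, 0, 17]
  [18, 2, 18, 2, 0]
D(4):
  [0, 4, ∞, 4, 14]
  [3, 0, ∞, 0, 17]
  [∞, ∞, 0, ∞, 10]
  [3, 2, ∞, 0, 17]
  [5, 2, 18, 2, 0]
D(5):
  [0, 4, 32, 4, 14]
  [3, 0, 35, 0, 17]
  [15, 12, 0, 12, 10]
  [3, 2, 35, 0, 17]
  [5, 2, 18, 2, 0]
Answer: A*[4][1] = 3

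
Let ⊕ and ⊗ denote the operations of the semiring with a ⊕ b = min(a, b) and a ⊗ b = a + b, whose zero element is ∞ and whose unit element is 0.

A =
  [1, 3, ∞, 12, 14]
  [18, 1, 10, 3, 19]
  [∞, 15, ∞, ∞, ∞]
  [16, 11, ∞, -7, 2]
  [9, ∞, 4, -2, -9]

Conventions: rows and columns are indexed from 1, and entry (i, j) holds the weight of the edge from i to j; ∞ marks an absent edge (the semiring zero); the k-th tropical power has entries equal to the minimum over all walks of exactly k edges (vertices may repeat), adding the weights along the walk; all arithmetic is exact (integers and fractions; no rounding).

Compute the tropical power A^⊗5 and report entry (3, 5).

A^⊗2:
  [2, 4, 13, 5, 5]
  [19, 2, 11, -4, 5]
  [33, 16, 25, 18, 34]
  [9, 4, 6, -14, -7]
  [0, 9, -5, -11, -18]
A^⊗3:
  [3, 5, 9, -2, -4]
  [12, 3, 9, -11, -4]
  [34, 17, 26, 11, 20]
  [2, -3, -3, -21, -16]
  [-9, 0, -14, -20, -27]
A^⊗4:
  [4, 6, 0, -9, -13]
  [5, 0, 0, -18, -13]
  [27, 18, 24, 4, 11]
  [-7, -10, -12, -28, -25]
  [-18, -9, -23, -29, -36]
A^⊗5:
  [-4, 2, -9, -16, -22]
  [-4, -7, -9, -25, -22]
  [20, 15, 15, -3, 2]
  [-16, -17, -21, -35, -34]
  [-27, -18, -32, -38, -45]
Key observation: the optimum is the walk 3->2->4->5->5->5, with weight 15 + 3 + 2 + (-9) + (-9) = 2.
Optimal value attained by: walk 3->2->4->5->5->5.
Answer: (A^⊗5)[3][5] = 2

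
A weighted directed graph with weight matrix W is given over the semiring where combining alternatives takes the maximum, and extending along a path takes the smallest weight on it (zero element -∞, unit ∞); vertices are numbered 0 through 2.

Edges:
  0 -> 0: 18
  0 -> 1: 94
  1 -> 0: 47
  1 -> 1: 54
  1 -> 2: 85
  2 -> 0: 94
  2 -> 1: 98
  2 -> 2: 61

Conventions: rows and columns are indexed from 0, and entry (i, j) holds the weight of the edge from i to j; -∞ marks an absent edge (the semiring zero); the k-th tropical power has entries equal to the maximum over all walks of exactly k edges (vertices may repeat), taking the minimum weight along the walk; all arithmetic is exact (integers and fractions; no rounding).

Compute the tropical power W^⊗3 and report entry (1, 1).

W^⊗2:
  [47, 54, 85]
  [85, 85, 61]
  [61, 94, 85]
W^⊗3:
  [85, 85, 61]
  [61, 85, 85]
  [85, 85, 85]
Key observation: the optimum is the walk 1->2->0->1, with weight 85 min 94 min 94 = 85.
Optimal value attained by: walk 1->2->0->1.
Answer: (W^⊗3)[1][1] = 85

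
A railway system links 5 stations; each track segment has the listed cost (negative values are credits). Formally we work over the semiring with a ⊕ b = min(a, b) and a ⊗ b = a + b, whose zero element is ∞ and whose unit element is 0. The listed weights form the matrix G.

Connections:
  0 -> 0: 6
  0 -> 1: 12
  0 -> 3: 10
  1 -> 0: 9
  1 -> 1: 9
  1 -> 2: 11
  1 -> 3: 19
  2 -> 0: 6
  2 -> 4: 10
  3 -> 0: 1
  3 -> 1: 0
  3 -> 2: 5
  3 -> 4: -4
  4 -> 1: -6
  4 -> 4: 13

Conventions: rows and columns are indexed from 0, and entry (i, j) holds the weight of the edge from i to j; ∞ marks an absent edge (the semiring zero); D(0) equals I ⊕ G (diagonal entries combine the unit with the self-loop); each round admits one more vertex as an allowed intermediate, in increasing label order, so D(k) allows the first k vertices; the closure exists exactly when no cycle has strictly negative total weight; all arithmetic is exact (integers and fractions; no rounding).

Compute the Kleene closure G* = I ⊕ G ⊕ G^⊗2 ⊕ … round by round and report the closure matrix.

D(0):
  [0, 12, ∞, 10, ∞]
  [9, 0, 11, 19, ∞]
  [6, ∞, 0, ∞, 10]
  [1, 0, 5, 0, -4]
  [∞, -6, ∞, ∞, 0]
D(1):
  [0, 12, ∞, 10, ∞]
  [9, 0, 11, 19, ∞]
  [6, 18, 0, 16, 10]
  [1, 0, 5, 0, -4]
  [∞, -6, ∞, ∞, 0]
D(2):
  [0, 12, 23, 10, ∞]
  [9, 0, 11, 19, ∞]
  [6, 18, 0, 16, 10]
  [1, 0, 5, 0, -4]
  [3, -6, 5, 13, 0]
D(3):
  [0, 12, 23, 10, 33]
  [9, 0, 11, 19, 21]
  [6, 18, 0, 16, 10]
  [1, 0, 5, 0, -4]
  [3, -6, 5, 13, 0]
D(4):
  [0, 10, 15, 10, 6]
  [9, 0, 11, 19, 15]
  [6, 16, 0, 16, 10]
  [1, 0, 5, 0, -4]
  [3, -6, 5, 13, 0]
D(5):
  [0, 0, 11, 10, 6]
  [9, 0, 11, 19, 15]
  [6, 4, 0, 16, 10]
  [-1, -10, 1, 0, -4]
  [3, -6, 5, 13, 0]
Answer: G* = [[0, 0, 11, 10, 6], [9, 0, 11, 19, 15], [6, 4, 0, 16, 10], [-1, -10, 1, 0, -4], [3, -6, 5, 13, 0]]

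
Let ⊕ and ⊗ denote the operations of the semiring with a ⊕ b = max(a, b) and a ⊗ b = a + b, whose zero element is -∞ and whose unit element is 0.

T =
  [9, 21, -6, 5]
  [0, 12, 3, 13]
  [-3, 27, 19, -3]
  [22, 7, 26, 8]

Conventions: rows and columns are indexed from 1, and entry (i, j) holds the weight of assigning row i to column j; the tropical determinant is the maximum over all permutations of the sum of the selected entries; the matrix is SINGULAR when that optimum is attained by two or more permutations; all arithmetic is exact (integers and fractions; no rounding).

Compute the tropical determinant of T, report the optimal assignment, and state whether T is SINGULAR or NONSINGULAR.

σ = (1, 2, 3, 4): 9 + 12 + 19 + 8 = 48
σ = (1, 2, 4, 3): 9 + 12 + (-3) + 26 = 44
σ = (1, 3, 2, 4): 9 + 3 + 27 + 8 = 47
σ = (1, 3, 4, 2): 9 + 3 + (-3) + 7 = 16
σ = (1, 4, 2, 3): 9 + 13 + 27 + 26 = 75
σ = (1, 4, 3, 2): 9 + 13 + 19 + 7 = 48
σ = (2, 1, 3, 4): 21 + 0 + 19 + 8 = 48
σ = (2, 1, 4, 3): 21 + 0 + (-3) + 26 = 44
σ = (2, 3, 1, 4): 21 + 3 + (-3) + 8 = 29
σ = (2, 3, 4, 1): 21 + 3 + (-3) + 22 = 43
σ = (2, 4, 1, 3): 21 + 13 + (-3) + 26 = 57
σ = (2, 4, 3, 1): 21 + 13 + 19 + 22 = 75
σ = (3, 1, 2, 4): (-6) + 0 + 27 + 8 = 29
σ = (3, 1, 4, 2): (-6) + 0 + (-3) + 7 = -2
σ = (3, 2, 1, 4): (-6) + 12 + (-3) + 8 = 11
σ = (3, 2, 4, 1): (-6) + 12 + (-3) + 22 = 25
σ = (3, 4, 1, 2): (-6) + 13 + (-3) + 7 = 11
σ = (3, 4, 2, 1): (-6) + 13 + 27 + 22 = 56
σ = (4, 1, 2, 3): 5 + 0 + 27 + 26 = 58
σ = (4, 1, 3, 2): 5 + 0 + 19 + 7 = 31
σ = (4, 2, 1, 3): 5 + 12 + (-3) + 26 = 40
σ = (4, 2, 3, 1): 5 + 12 + 19 + 22 = 58
σ = (4, 3, 1, 2): 5 + 3 + (-3) + 7 = 12
σ = (4, 3, 2, 1): 5 + 3 + 27 + 22 = 57
Optimal value attained by: σ = (1, 4, 2, 3).
Answer: det⊕(T) = 75; verdict: SINGULAR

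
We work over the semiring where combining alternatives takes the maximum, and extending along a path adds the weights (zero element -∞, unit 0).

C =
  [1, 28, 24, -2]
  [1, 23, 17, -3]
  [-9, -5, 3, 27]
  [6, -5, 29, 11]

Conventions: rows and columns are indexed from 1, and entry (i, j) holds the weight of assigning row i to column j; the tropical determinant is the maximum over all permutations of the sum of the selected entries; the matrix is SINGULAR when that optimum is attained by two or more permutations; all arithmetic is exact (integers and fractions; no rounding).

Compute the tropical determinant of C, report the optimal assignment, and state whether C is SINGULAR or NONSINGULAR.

σ = (1, 2, 3, 4): 1 + 23 + 3 + 11 = 38
σ = (1, 2, 4, 3): 1 + 23 + 27 + 29 = 80
σ = (1, 3, 2, 4): 1 + 17 + (-5) + 11 = 24
σ = (1, 3, 4, 2): 1 + 17 + 27 + (-5) = 40
σ = (1, 4, 2, 3): 1 + (-3) + (-5) + 29 = 22
σ = (1, 4, 3, 2): 1 + (-3) + 3 + (-5) = -4
σ = (2, 1, 3, 4): 28 + 1 + 3 + 11 = 43
σ = (2, 1, 4, 3): 28 + 1 + 27 + 29 = 85
σ = (2, 3, 1, 4): 28 + 17 + (-9) + 11 = 47
σ = (2, 3, 4, 1): 28 + 17 + 27 + 6 = 78
σ = (2, 4, 1, 3): 28 + (-3) + (-9) + 29 = 45
σ = (2, 4, 3, 1): 28 + (-3) + 3 + 6 = 34
σ = (3, 1, 2, 4): 24 + 1 + (-5) + 11 = 31
σ = (3, 1, 4, 2): 24 + 1 + 27 + (-5) = 47
σ = (3, 2, 1, 4): 24 + 23 + (-9) + 11 = 49
σ = (3, 2, 4, 1): 24 + 23 + 27 + 6 = 80
σ = (3, 4, 1, 2): 24 + (-3) + (-9) + (-5) = 7
σ = (3, 4, 2, 1): 24 + (-3) + (-5) + 6 = 22
σ = (4, 1, 2, 3): (-2) + 1 + (-5) + 29 = 23
σ = (4, 1, 3, 2): (-2) + 1 + 3 + (-5) = -3
σ = (4, 2, 1, 3): (-2) + 23 + (-9) + 29 = 41
σ = (4, 2, 3, 1): (-2) + 23 + 3 + 6 = 30
σ = (4, 3, 1, 2): (-2) + 17 + (-9) + (-5) = 1
σ = (4, 3, 2, 1): (-2) + 17 + (-5) + 6 = 16
Optimal value attained by: σ = (2, 1, 4, 3).
Answer: det⊕(C) = 85; verdict: NONSINGULAR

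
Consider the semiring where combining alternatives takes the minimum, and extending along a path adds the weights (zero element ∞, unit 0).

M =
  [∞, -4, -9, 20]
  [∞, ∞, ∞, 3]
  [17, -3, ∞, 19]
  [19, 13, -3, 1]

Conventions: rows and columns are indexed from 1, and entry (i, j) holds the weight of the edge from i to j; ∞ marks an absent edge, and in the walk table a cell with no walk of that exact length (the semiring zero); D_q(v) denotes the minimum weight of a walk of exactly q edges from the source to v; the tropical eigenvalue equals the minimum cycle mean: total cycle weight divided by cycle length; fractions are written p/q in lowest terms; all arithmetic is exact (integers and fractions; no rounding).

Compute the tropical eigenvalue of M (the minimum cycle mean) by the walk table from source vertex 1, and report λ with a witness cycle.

q=0: [0, ∞, ∞, ∞]
q=1: [∞, -4, -9, 20]
q=2: [8, -12, 17, -1]
q=3: [18, 4, -4, -9]
q=4: [10, -7, -12, -8]
Optimal cycle mean attained by: cycle 2->4->3->2, total 3 + (-3) + (-3), length 3.
Answer: λ = -1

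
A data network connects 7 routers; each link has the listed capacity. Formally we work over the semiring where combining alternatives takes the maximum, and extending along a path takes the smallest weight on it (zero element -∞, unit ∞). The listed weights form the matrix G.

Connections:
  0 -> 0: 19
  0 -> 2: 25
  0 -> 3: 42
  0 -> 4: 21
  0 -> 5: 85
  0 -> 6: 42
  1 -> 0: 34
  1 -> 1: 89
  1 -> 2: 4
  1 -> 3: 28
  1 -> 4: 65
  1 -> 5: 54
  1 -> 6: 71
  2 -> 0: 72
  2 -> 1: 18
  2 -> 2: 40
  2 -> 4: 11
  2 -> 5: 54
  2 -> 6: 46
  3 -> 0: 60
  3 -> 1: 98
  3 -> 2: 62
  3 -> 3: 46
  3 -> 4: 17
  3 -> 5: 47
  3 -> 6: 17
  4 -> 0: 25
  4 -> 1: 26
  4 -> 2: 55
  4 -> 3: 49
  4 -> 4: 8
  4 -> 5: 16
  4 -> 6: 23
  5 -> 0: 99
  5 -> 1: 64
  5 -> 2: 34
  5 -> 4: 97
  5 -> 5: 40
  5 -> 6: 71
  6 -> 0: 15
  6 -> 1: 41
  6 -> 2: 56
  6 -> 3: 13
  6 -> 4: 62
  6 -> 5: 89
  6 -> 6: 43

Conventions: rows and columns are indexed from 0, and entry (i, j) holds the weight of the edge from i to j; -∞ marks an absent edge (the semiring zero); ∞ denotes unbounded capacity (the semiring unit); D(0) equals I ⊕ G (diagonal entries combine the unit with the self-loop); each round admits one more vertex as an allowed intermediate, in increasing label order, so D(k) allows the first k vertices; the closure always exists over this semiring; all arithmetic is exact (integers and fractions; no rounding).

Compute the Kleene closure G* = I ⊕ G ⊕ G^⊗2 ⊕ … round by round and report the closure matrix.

D(0):
  [∞, -∞, 25, 42, 21, 85, 42]
  [34, ∞, 4, 28, 65, 54, 71]
  [72, 18, ∞, -∞, 11, 54, 46]
  [60, 98, 62, ∞, 17, 47, 17]
  [25, 26, 55, 49, ∞, 16, 23]
  [99, 64, 34, -∞, 97, ∞, 71]
  [15, 41, 56, 13, 62, 89, ∞]
D(1):
  [∞, -∞, 25, 42, 21, 85, 42]
  [34, ∞, 25, 34, 65, 54, 71]
  [72, 18, ∞, 42, 21, 72, 46]
  [60, 98, 62, ∞, 21, 60, 42]
  [25, 26, 55, 49, ∞, 25, 25]
  [99, 64, 34, 42, 97, ∞, 71]
  [15, 41, 56, 15, 62, 89, ∞]
D(2):
  [∞, -∞, 25, 42, 21, 85, 42]
  [34, ∞, 25, 34, 65, 54, 71]
  [72, 18, ∞, 42, 21, 72, 46]
  [60, 98, 62, ∞, 65, 60, 71]
  [26, 26, 55, 49, ∞, 26, 26]
  [99, 64, 34, 42, 97, ∞, 71]
  [34, 41, 56, 34, 62, 89, ∞]
D(3):
  [∞, 18, 25, 42, 21, 85, 42]
  [34, ∞, 25, 34, 65, 54, 71]
  [72, 18, ∞, 42, 21, 72, 46]
  [62, 98, 62, ∞, 65, 62, 71]
  [55, 26, 55, 49, ∞, 55, 46]
  [99, 64, 34, 42, 97, ∞, 71]
  [56, 41, 56, 42, 62, 89, ∞]
D(4):
  [∞, 42, 42, 42, 42, 85, 42]
  [34, ∞, 34, 34, 65, 54, 71]
  [72, 42, ∞, 42, 42, 72, 46]
  [62, 98, 62, ∞, 65, 62, 71]
  [55, 49, 55, 49, ∞, 55, 49]
  [99, 64, 42, 42, 97, ∞, 71]
  [56, 42, 56, 42, 62, 89, ∞]
D(5):
  [∞, 42, 42, 42, 42, 85, 42]
  [55, ∞, 55, 49, 65, 55, 71]
  [72, 42, ∞, 42, 42, 72, 46]
  [62, 98, 62, ∞, 65, 62, 71]
  [55, 49, 55, 49, ∞, 55, 49]
  [99, 64, 55, 49, 97, ∞, 71]
  [56, 49, 56, 49, 62, 89, ∞]
D(6):
  [∞, 64, 55, 49, 85, 85, 71]
  [55, ∞, 55, 49, 65, 55, 71]
  [72, 64, ∞, 49, 72, 72, 71]
  [62, 98, 62, ∞, 65, 62, 71]
  [55, 55, 55, 49, ∞, 55, 55]
  [99, 64, 55, 49, 97, ∞, 71]
  [89, 64, 56, 49, 89, 89, ∞]
D(7):
  [∞, 64, 56, 49, 85, 85, 71]
  [71, ∞, 56, 49, 71, 71, 71]
  [72, 64, ∞, 49, 72, 72, 71]
  [71, 98, 62, ∞, 71, 71, 71]
  [55, 55, 55, 49, ∞, 55, 55]
  [99, 64, 56, 49, 97, ∞, 71]
  [89, 64, 56, 49, 89, 89, ∞]
Answer: G* = [[∞, 64, 56, 49, 85, 85, 71], [71, ∞, 56, 49, 71, 71, 71], [72, 64, ∞, 49, 72, 72, 71], [71, 98, 62, ∞, 71, 71, 71], [55, 55, 55, 49, ∞, 55, 55], [99, 64, 56, 49, 97, ∞, 71], [89, 64, 56, 49, 89, 89, ∞]]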